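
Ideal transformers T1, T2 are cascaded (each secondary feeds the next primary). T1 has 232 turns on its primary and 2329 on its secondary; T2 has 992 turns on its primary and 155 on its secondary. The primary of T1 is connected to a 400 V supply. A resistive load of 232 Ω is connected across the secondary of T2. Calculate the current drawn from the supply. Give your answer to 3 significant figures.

After T1: V = 400.00 × 2329/232 = 4015.5 V.
After T2: V = 4015.5 × 155/992 = 627.42 V.
I_load = 627.42/232 = 2.7044 A, so P_out = 627.42 × 2.7044 = 1696.8 W.
All ideal ⇒ P_in = P_out, so I_supply = 1696.8/400 = 4.24 A.

I_supply ≈ 4.24 A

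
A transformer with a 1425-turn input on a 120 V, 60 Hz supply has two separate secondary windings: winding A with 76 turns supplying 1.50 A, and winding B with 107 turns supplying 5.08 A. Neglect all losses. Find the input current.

V_A = 120 × 76/1425 = 6.4000 V; V_B = 120 × 107/1425 = 9.0105 V.
P_out = V_A I_A + V_B I_B = 6.4000×1.50 + 9.0105×5.08 = 9.6000 + 45.773 = 55.373 W.
Ideal ⇒ P_in = P_out, so I_in = P_out/V_in = 55.373/120 = 0.461 A.

I_in ≈ 0.461 A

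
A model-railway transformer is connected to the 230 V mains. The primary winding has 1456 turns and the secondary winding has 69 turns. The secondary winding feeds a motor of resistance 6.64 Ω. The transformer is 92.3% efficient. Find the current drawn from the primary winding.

V_s = 230 × 69/1456 = 10.900 V.
I_s = V_s/R = 10.900/6.64 = 1.6415 A.
P_out = V_s I_s = 10.900 × 1.6415 = 17.892 W.
P_in = P_out/η = 17.892/0.923 = 19.385 W.
I_p = P_in/V_p = 19.385/230 = 0.0843 A.

I_p ≈ 0.0843 A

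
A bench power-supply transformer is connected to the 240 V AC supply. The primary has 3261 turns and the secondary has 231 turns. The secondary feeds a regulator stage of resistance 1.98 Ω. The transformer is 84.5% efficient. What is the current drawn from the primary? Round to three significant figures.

I_p ≈ 0.720 A

V_s = 240 × 231/3261 = 17.001 V.
I_s = V_s/R = 17.001/1.98 = 8.5863 A.
P_out = V_s I_s = 17.001 × 8.5863 = 145.98 W.
P_in = P_out/η = 145.98/0.845 = 172.75 W.
I_p = P_in/V_p = 172.75/240 = 0.720 A.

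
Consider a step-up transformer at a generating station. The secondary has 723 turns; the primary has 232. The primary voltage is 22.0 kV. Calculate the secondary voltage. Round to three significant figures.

V_s ≈ 68600 V

V_s/V_p = N_s/N_p, so V_s = 22000 × 723/232 = 68600 V.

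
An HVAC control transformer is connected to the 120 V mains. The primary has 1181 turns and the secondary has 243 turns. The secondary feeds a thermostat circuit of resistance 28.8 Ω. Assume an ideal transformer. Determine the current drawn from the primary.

I_p ≈ 0.176 A

V_s = V_p × N_s/N_p = 120 × 243/1181 = 24.691 V.
I_s = V_s/R = 24.691/28.8 = 0.85732 A.
For an ideal transformer I_p N_p = I_s N_s, so I_p = 0.85732 × 243/1181 = 0.176 A.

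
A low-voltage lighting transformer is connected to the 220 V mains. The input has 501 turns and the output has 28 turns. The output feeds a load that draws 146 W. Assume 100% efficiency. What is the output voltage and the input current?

V_out = V_in × N_out/N_in = 220 × 28/501 = 12.295 V.
I_out = P/V_out = 146/12.295 = 11.874 A.
I_in = I_out × N_out/N_in = 11.874 × 28/501 = 0.664 A.

V_out ≈ 12.3 V, I_in ≈ 0.664 A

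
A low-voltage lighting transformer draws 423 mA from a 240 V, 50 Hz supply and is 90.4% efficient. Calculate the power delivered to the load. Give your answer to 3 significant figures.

P_in = V_p I_p = 240 × 0.423 = 101.52 W.
P_out = η P_in = 0.904 × 101.52 = 91.8 W.

P_out ≈ 91.8 W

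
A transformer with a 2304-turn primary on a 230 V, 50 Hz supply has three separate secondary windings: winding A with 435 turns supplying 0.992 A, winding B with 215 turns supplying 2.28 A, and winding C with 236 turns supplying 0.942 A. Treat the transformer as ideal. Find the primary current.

I_p ≈ 0.497 A

V_A = 230 × 435/2304 = 43.424 V; V_B = 230 × 215/2304 = 21.463 V; V_C = 230 × 236/2304 = 23.559 V.
P_out = V_A I_A + V_B I_B + V_C I_C = 43.424×0.992 + 21.463×2.28 + 23.559×0.942 = 43.077 + 48.935 + 22.193 = 114.20 W.
Ideal ⇒ P_in = P_out, so I_p = P_out/V_p = 114.20/230 = 0.497 A.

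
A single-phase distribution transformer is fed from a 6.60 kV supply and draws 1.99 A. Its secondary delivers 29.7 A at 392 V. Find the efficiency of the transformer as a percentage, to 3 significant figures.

P_in = 6600 × 1.99 = 13134.0 W.
P_out = 392 × 29.7 = 11642.4 W.
η = P_out/P_in = 11642.4/13134.0 = 0.886.

η ≈ 88.6%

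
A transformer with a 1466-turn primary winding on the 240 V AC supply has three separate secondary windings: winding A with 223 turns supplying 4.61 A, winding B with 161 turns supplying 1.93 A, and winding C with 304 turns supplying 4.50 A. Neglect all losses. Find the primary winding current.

V_A = 240 × 223/1466 = 36.508 V; V_B = 240 × 161/1466 = 26.357 V; V_C = 240 × 304/1466 = 49.768 V.
P_out = V_A I_A + V_B I_B + V_C I_C = 36.508×4.61 + 26.357×1.93 + 49.768×4.50 = 168.30 + 50.870 + 223.96 = 443.13 W.
Ideal ⇒ P_in = P_out, so I_p = P_out/V_p = 443.13/240 = 1.85 A.

I_p ≈ 1.85 A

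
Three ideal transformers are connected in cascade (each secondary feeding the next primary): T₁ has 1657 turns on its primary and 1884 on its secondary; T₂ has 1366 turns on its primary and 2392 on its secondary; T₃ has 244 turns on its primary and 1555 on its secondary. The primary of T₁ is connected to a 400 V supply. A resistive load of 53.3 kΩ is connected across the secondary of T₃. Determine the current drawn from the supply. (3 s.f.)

I_supply ≈ 1.21 A

After T₁: V = 400.00 × 1884/1657 = 454.80 V.
After T₂: V = 454.80 × 2392/1366 = 796.40 V.
After T₃: V = 796.40 × 1555/244 = 5075.4 V.
I_load = 5075.4/53300 = 0.095223 A, so P_out = 5075.4 × 0.095223 = 483.29 W.
All ideal ⇒ P_in = P_out, so I_supply = 483.29/400 = 1.21 A.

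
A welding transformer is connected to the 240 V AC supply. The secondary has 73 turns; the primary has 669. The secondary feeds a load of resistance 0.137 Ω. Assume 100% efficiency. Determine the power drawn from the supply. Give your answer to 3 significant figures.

V_s = V_p × N_s/N_p = 240 × 73/669 = 26.188 V.
I_s = V_s/R = 26.188/0.137 = 191.16 A.
I_p = I_s × N_s/N_p = 191.16 × 73/669 = 20.859 A.
P = V_p I_p = 240 × 20.859 = 5010 W.

P ≈ 5010 W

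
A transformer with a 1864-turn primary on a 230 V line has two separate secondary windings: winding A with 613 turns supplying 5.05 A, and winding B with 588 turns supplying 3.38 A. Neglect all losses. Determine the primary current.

I_p ≈ 2.73 A

V_A = 230 × 613/1864 = 75.638 V; V_B = 230 × 588/1864 = 72.554 V.
P_out = V_A I_A + V_B I_B = 75.638×5.05 + 72.554×3.38 = 381.97 + 245.23 = 627.21 W.
Ideal ⇒ P_in = P_out, so I_p = P_out/V_p = 627.21/230 = 2.73 A.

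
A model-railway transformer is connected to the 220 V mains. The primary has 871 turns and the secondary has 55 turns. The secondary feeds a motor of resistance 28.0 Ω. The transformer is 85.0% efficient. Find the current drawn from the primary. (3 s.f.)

I_p ≈ 0.0369 A

V_s = 220 × 55/871 = 13.892 V.
I_s = V_s/R = 13.892/28.0 = 0.49615 A.
P_out = V_s I_s = 13.892 × 0.49615 = 6.8925 W.
P_in = P_out/η = 6.8925/0.850 = 8.1088 W.
I_p = P_in/V_p = 8.1088/220 = 0.0369 A.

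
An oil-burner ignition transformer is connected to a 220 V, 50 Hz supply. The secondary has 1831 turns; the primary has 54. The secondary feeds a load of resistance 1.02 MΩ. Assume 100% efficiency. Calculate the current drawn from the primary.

I_p ≈ 0.248 A

V_s = V_p × N_s/N_p = 220 × 1831/54 = 7459.6 V.
I_s = V_s/R = 7459.6/(1.02×10^6) = 0.0073134 A.
For an ideal transformer I_p N_p = I_s N_s, so I_p = 0.0073134 × 1831/54 = 0.248 A.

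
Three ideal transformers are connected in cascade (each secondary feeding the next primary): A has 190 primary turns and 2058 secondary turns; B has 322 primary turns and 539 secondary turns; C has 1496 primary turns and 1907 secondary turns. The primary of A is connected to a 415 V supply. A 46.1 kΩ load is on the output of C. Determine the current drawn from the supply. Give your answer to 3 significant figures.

After A: V = 415.00 × 2058/190 = 4495.1 V.
After B: V = 4495.1 × 539/322 = 7524.4 V.
After C: V = 7524.4 × 1907/1496 = 9591.6 V.
I_load = 9591.6/46100 = 0.20806 A, so P_out = 9591.6 × 0.20806 = 1995.6 W.
All ideal ⇒ P_in = P_out, so I_supply = 1995.6/415 = 4.81 A.

I_supply ≈ 4.81 A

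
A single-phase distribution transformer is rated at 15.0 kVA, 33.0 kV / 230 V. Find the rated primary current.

I_p = S/V_p = 15000/33000 = 0.455 A.

I_p ≈ 0.455 A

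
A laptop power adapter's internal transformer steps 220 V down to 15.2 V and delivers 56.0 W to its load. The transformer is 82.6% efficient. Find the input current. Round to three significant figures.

I_in ≈ 0.308 A

P_in = P_out/η = 56.0/0.826 = 67.797 W.
I_in = P_in/V_in = 67.797/220 = 0.308 A.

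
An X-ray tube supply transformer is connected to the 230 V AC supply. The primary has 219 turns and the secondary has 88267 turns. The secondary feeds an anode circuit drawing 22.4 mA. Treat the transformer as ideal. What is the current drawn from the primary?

I_p ≈ 9.03 A

For an ideal transformer I_p N_p = I_s N_s, so I_p = 0.0224 × 88267/219 = 9.03 A.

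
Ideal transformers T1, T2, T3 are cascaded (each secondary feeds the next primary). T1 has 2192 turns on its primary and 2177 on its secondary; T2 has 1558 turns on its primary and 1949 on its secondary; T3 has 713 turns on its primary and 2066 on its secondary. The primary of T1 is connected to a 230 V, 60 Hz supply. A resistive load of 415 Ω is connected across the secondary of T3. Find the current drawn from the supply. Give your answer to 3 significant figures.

After T1: V = 230.00 × 2177/2192 = 228.43 V.
After T2: V = 228.43 × 1949/1558 = 285.75 V.
After T3: V = 285.75 × 2066/713 = 828.00 V.
I_load = 828.00/415 = 1.9952 A, so P_out = 828.00 × 1.9952 = 1652.0 W.
All ideal ⇒ P_in = P_out, so I_supply = 1652.0/230 = 7.18 A.

I_supply ≈ 7.18 A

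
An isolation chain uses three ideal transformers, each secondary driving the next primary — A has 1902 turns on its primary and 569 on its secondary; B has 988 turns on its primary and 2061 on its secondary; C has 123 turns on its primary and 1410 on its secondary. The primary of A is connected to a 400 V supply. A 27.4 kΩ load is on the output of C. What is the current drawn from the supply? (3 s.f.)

Secondary of A: V = 400.00 × 569/1902 = 119.66 V.
Secondary of B: V = 119.66 × 2061/988 = 249.62 V.
Secondary of C: V = 249.62 × 1410/123 = 2861.5 V.
I_load = 2861.5/27400 = 0.10444 A, so P_out = 2861.5 × 0.10444 = 298.84 W.
All ideal ⇒ P_in = P_out, so I_supply = 298.84/400 = 0.747 A.

I_supply ≈ 0.747 A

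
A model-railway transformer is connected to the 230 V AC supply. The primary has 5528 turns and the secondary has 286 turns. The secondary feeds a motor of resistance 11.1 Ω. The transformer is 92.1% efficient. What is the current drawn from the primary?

I_p ≈ 0.0602 A

V_s = 230 × 286/5528 = 11.899 V.
I_s = V_s/R = 11.899/11.1 = 1.0720 A.
P_out = V_s I_s = 11.899 × 1.0720 = 12.756 W.
P_in = P_out/η = 12.756/0.921 = 13.851 W.
I_p = P_in/V_p = 13.851/230 = 0.0602 A.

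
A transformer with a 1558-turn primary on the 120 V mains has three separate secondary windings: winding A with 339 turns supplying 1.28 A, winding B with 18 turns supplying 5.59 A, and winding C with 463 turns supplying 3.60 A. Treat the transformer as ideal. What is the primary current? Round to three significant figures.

I_p ≈ 1.41 A

V_A = 120 × 339/1558 = 26.110 V; V_B = 120 × 18/1558 = 1.3864 V; V_C = 120 × 463/1558 = 35.661 V.
P_out = V_A I_A + V_B I_B + V_C I_C = 26.110×1.28 + 1.3864×5.59 + 35.661×3.60 = 33.421 + 7.7499 + 128.38 = 169.55 W.
Ideal ⇒ P_in = P_out, so I_p = P_out/V_p = 169.55/120 = 1.41 A.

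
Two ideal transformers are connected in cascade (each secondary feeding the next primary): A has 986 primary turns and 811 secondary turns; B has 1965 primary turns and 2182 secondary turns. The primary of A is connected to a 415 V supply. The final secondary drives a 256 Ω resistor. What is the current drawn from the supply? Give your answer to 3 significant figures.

After A: V = 415.00 × 811/986 = 341.34 V.
After B: V = 341.34 × 2182/1965 = 379.04 V.
I_load = 379.04/256 = 1.4806 A, so P_out = 379.04 × 1.4806 = 561.21 W.
All ideal ⇒ P_in = P_out, so I_supply = 561.21/415 = 1.35 A.

I_supply ≈ 1.35 A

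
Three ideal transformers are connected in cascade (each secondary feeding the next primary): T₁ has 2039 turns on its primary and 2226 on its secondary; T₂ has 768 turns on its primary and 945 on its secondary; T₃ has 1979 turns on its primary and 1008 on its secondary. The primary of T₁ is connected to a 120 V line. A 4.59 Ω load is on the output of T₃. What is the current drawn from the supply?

Secondary of T₁: V = 120.00 × 2226/2039 = 131.01 V.
Secondary of T₂: V = 131.01 × 945/768 = 161.20 V.
Secondary of T₃: V = 161.20 × 1008/1979 = 82.106 V.
I_load = 82.106/4.59 = 17.888 A, so P_out = 82.106 × 17.888 = 1468.7 W.
All ideal ⇒ P_in = P_out, so I_supply = 1468.7/120 = 12.2 A.

I_supply ≈ 12.2 A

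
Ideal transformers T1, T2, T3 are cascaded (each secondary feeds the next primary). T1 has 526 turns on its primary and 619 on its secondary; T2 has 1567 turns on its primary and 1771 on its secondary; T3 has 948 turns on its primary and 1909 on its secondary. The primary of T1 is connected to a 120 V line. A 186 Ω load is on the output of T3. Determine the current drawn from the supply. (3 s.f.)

I_supply ≈ 4.63 A

After T1: V = 120.00 × 619/526 = 141.22 V.
After T2: V = 141.22 × 1771/1567 = 159.60 V.
After T3: V = 159.60 × 1909/948 = 321.39 V.
I_load = 321.39/186 = 1.7279 A, so P_out = 321.39 × 1.7279 = 555.33 W.
All ideal ⇒ P_in = P_out, so I_supply = 555.33/120 = 4.63 A.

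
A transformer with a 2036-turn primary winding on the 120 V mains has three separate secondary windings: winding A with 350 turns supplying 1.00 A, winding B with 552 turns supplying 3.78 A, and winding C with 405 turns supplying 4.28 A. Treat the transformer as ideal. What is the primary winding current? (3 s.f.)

V_A = 120 × 350/2036 = 20.629 V; V_B = 120 × 552/2036 = 32.534 V; V_C = 120 × 405/2036 = 23.870 V.
P_out = V_A I_A + V_B I_B + V_C I_C = 20.629×1.00 + 32.534×3.78 + 23.870×4.28 = 20.629 + 122.98 + 102.17 = 245.77 W.
Ideal ⇒ P_in = P_out, so I_p = P_out/V_p = 245.77/120 = 2.05 A.

I_p ≈ 2.05 A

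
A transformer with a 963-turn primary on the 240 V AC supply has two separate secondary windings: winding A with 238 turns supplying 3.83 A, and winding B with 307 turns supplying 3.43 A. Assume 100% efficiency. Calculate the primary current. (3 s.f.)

V_A = 240 × 238/963 = 59.315 V; V_B = 240 × 307/963 = 76.511 V.
P_out = V_A I_A + V_B I_B = 59.315×3.83 + 76.511×3.43 = 227.18 + 262.43 = 489.61 W.
Ideal ⇒ P_in = P_out, so I_p = P_out/V_p = 489.61/240 = 2.04 A.

I_p ≈ 2.04 A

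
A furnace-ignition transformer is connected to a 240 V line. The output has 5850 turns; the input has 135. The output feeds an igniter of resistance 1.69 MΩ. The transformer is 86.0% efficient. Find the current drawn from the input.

I_in ≈ 0.310 A

V_out = 240 × 5850/135 = 10400 V.
I_out = V_out/R = 10400/(1.69×10^6) = 0.0061538 A.
P_out = V_out I_out = 10400 × 0.0061538 = 64.000 W.
P_in = P_out/η = 64.000/0.860 = 74.419 W.
I_in = P_in/V_in = 74.419/240 = 0.310 A.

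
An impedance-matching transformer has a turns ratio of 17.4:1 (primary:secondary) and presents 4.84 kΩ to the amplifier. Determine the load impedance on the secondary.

Z_s = Z_p/(N_p/N_s)² = 4840/17.4² = 16.0 Ω.

Z_s ≈ 16.0 Ω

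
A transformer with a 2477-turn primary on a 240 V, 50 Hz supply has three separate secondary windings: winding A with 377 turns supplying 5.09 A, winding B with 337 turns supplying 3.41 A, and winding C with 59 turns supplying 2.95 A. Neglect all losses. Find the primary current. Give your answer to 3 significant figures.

I_p ≈ 1.31 A

V_A = 240 × 377/2477 = 36.528 V; V_B = 240 × 337/2477 = 32.652 V; V_C = 240 × 59/2477 = 5.7166 V.
P_out = V_A I_A + V_B I_B + V_C I_C = 36.528×5.09 + 32.652×3.41 + 5.7166×2.95 = 185.93 + 111.34 + 16.864 = 314.14 W.
Ideal ⇒ P_in = P_out, so I_p = P_out/V_p = 314.14/240 = 1.31 A.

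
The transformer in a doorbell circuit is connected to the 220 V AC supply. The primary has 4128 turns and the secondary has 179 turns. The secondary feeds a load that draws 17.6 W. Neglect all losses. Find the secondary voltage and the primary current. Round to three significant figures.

V_s ≈ 9.54 V, I_p ≈ 0.0800 A

V_s = V_p × N_s/N_p = 220 × 179/4128 = 9.5397 V.
I_s = P/V_s = 17.6/9.5397 = 1.8449 A.
I_p = I_s × N_s/N_p = 1.8449 × 179/4128 = 0.0800 A.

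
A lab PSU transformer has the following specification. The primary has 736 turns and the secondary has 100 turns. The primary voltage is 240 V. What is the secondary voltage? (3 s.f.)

V_s ≈ 32.6 V

V_s/V_p = N_s/N_p, so V_s = 240 × 100/736 = 32.6 V.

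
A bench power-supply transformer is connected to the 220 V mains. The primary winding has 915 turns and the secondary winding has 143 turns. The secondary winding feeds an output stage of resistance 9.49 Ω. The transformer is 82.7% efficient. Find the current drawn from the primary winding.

I_p ≈ 0.685 A

V_s = 220 × 143/915 = 34.383 V.
I_s = V_s/R = 34.383/9.49 = 3.6230 A.
P_out = V_s I_s = 34.383 × 3.6230 = 124.57 W.
P_in = P_out/η = 124.57/0.827 = 150.63 W.
I_p = P_in/V_p = 150.63/220 = 0.685 A.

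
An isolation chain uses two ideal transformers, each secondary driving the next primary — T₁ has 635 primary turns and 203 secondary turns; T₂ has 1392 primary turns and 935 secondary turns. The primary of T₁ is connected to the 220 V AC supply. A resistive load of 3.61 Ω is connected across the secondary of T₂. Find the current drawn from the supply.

I_supply ≈ 2.81 A

After T₁: V = 220.00 × 203/635 = 70.331 V.
After T₂: V = 70.331 × 935/1392 = 47.241 V.
I_load = 47.241/3.61 = 13.086 A, so P_out = 47.241 × 13.086 = 618.20 W.
All ideal ⇒ P_in = P_out, so I_supply = 618.20/220 = 2.81 A.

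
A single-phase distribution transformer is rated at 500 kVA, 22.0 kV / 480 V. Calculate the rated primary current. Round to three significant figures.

I_p = S/V_p = 500000/22000 = 22.7 A.

I_p ≈ 22.7 A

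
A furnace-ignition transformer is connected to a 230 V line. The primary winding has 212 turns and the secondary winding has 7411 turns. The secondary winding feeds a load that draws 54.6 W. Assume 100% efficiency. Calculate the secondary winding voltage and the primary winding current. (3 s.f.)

V_s ≈ 8040 V, I_p ≈ 0.237 A

V_s = V_p × N_s/N_p = 230 × 7411/212 = 8040.2 V.
I_s = P/V_s = 54.6/8040.2 = 0.0067908 A.
I_p = I_s × N_s/N_p = 0.0067908 × 7411/212 = 0.237 A.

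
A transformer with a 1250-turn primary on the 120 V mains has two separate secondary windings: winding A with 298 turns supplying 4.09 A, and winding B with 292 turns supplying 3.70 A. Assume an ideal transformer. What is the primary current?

V_A = 120 × 298/1250 = 28.608 V; V_B = 120 × 292/1250 = 28.032 V.
P_out = V_A I_A + V_B I_B = 28.608×4.09 + 28.032×3.70 = 117.01 + 103.72 = 220.73 W.
Ideal ⇒ P_in = P_out, so I_p = P_out/V_p = 220.73/120 = 1.84 A.

I_p ≈ 1.84 A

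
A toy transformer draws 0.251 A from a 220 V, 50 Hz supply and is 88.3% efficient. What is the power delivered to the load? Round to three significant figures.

P_out ≈ 48.8 W

P_in = V_p I_p = 220 × 0.251 = 55.220 W.
P_out = η P_in = 0.883 × 55.220 = 48.8 W.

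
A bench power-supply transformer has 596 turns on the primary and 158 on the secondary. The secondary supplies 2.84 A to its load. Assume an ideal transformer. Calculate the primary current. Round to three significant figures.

I_p ≈ 0.753 A

For an ideal transformer I_p/I_s = N_s/N_p, so I_p = 2.84 × 158/596 = 0.753 A.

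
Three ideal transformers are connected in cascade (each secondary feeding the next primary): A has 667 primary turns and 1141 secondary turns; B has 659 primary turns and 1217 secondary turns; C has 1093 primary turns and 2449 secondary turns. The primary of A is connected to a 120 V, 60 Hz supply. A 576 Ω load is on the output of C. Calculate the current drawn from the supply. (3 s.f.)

I_supply ≈ 10.4 A

Secondary of A: V = 120.00 × 1141/667 = 205.28 V.
Secondary of B: V = 205.28 × 1217/659 = 379.09 V.
Secondary of C: V = 379.09 × 2449/1093 = 849.41 V.
I_load = 849.41/576 = 1.4747 A, so P_out = 849.41 × 1.4747 = 1252.6 W.
All ideal ⇒ P_in = P_out, so I_supply = 1252.6/120 = 10.4 A.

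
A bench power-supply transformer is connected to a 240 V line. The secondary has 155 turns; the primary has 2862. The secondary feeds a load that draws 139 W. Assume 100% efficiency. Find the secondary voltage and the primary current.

V_s = V_p × N_s/N_p = 240 × 155/2862 = 12.998 V.
I_s = P/V_s = 139/12.998 = 10.694 A.
I_p = I_s × N_s/N_p = 10.694 × 155/2862 = 0.579 A.

V_s ≈ 13.0 V, I_p ≈ 0.579 A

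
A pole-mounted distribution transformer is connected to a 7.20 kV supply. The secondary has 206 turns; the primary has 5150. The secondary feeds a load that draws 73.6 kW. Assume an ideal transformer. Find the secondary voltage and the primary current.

V_s ≈ 288 V, I_p ≈ 10.2 A

V_s = V_p × N_s/N_p = 7200 × 206/5150 = 288.00 V.
I_s = P/V_s = 73600/288.00 = 255.56 A.
I_p = I_s × N_s/N_p = 255.56 × 206/5150 = 10.2 A.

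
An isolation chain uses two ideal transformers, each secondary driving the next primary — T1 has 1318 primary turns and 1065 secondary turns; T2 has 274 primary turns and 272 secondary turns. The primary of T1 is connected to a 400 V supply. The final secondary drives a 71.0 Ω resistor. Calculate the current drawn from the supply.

I_supply ≈ 3.62 A

Secondary of T1: V = 400.00 × 1065/1318 = 323.22 V.
Secondary of T2: V = 323.22 × 272/274 = 320.86 V.
I_load = 320.86/71.0 = 4.5191 A, so P_out = 320.86 × 4.5191 = 1450.0 W.
All ideal ⇒ P_in = P_out, so I_supply = 1450.0/400 = 3.62 A.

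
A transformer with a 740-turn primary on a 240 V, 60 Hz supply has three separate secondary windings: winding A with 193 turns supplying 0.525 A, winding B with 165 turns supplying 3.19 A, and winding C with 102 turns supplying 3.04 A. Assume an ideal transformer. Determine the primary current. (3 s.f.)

V_A = 240 × 193/740 = 62.595 V; V_B = 240 × 165/740 = 53.514 V; V_C = 240 × 102/740 = 33.081 V.
P_out = V_A I_A + V_B I_B + V_C I_C = 62.595×0.525 + 53.514×3.19 + 33.081×3.04 = 32.862 + 170.71 + 100.57 = 304.14 W.
Ideal ⇒ P_in = P_out, so I_p = P_out/V_p = 304.14/240 = 1.27 A.

I_p ≈ 1.27 A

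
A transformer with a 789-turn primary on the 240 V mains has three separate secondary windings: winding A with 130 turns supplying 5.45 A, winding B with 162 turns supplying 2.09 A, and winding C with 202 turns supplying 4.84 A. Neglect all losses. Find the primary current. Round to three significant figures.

I_p ≈ 2.57 A

V_A = 240 × 130/789 = 39.544 V; V_B = 240 × 162/789 = 49.278 V; V_C = 240 × 202/789 = 61.445 V.
P_out = V_A I_A + V_B I_B + V_C I_C = 39.544×5.45 + 49.278×2.09 + 61.445×4.84 = 215.51 + 102.99 + 297.39 = 615.90 W.
Ideal ⇒ P_in = P_out, so I_p = P_out/V_p = 615.90/240 = 2.57 A.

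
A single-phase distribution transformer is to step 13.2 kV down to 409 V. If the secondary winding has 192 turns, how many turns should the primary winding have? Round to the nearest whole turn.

N_p = 6197 turns

N_p/N_s = V_p/V_s, so N_p = 192 × 13200/409 = 6196.6 ≈ 6197 turns.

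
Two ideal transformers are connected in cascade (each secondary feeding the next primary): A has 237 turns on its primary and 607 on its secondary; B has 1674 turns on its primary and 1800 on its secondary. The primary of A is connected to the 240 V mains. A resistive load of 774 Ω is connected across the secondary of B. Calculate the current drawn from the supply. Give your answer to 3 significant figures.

I_supply ≈ 2.35 A

Secondary of A: V = 240.00 × 607/237 = 614.68 V.
Secondary of B: V = 614.68 × 1800/1674 = 660.95 V.
I_load = 660.95/774 = 0.85394 A, so P_out = 660.95 × 0.85394 = 564.41 W.
All ideal ⇒ P_in = P_out, so I_supply = 564.41/240 = 2.35 A.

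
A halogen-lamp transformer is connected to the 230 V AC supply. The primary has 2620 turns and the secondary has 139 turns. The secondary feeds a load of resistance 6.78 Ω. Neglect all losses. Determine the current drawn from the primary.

I_p ≈ 0.0955 A

V_s = V_p × N_s/N_p = 230 × 139/2620 = 12.202 V.
I_s = V_s/R = 12.202/6.78 = 1.7997 A.
For an ideal transformer I_p N_p = I_s N_s, so I_p = 1.7997 × 139/2620 = 0.0955 A.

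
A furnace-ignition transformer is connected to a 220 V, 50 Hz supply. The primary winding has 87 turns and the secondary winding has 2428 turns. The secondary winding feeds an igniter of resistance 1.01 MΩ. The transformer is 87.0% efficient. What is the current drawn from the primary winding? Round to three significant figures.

V_s = 220 × 2428/87 = 6139.8 V.
I_s = V_s/R = 6139.8/(1.01×10^6) = 0.0060790 A.
P_out = V_s I_s = 6139.8 × 0.0060790 = 37.324 W.
P_in = P_out/η = 37.324/0.870 = 42.901 W.
I_p = P_in/V_p = 42.901/220 = 0.195 A.

I_p ≈ 0.195 A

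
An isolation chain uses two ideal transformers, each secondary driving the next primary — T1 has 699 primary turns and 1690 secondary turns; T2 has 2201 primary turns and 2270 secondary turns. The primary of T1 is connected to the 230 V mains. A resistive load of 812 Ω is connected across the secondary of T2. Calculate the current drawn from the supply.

After T1: V = 230.00 × 1690/699 = 556.08 V.
After T2: V = 556.08 × 2270/2201 = 573.51 V.
I_load = 573.51/812 = 0.70630 A, so P_out = 573.51 × 0.70630 = 405.07 W.
All ideal ⇒ P_in = P_out, so I_supply = 405.07/230 = 1.76 A.

I_supply ≈ 1.76 A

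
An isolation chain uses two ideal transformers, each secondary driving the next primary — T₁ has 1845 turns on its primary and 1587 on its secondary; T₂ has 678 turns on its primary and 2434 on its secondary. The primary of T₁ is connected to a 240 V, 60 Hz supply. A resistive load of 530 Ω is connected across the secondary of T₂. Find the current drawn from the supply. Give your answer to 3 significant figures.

Secondary of T₁: V = 240.00 × 1587/1845 = 206.44 V.
Secondary of T₂: V = 206.44 × 2434/678 = 741.11 V.
I_load = 741.11/530 = 1.3983 A, so P_out = 741.11 × 1.3983 = 1036.3 W.
All ideal ⇒ P_in = P_out, so I_supply = 1036.3/240 = 4.32 A.

I_supply ≈ 4.32 A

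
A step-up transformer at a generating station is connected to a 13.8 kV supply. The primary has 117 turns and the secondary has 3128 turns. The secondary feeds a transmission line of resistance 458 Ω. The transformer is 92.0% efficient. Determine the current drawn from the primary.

V_s = 13800 × 3128/117 = 368940 V.
I_s = V_s/R = 368940/458 = 805.55 A.
P_out = V_s I_s = 368940 × 805.55 = 2.9720×10^8 W.
P_in = P_out/η = 2.9720×10^8/0.920 = 3.2305×10^8 W.
I_p = P_in/V_p = 3.2305×10^8/13800 = 23400 A.

I_p ≈ 23400 A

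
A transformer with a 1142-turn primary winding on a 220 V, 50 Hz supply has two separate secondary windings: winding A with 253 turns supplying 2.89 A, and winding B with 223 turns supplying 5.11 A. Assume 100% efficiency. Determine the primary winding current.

V_A = 220 × 253/1142 = 48.739 V; V_B = 220 × 223/1142 = 42.960 V.
P_out = V_A I_A + V_B I_B = 48.739×2.89 + 42.960×5.11 = 140.86 + 219.52 = 360.38 W.
Ideal ⇒ P_in = P_out, so I_p = P_out/V_p = 360.38/220 = 1.64 A.

I_p ≈ 1.64 A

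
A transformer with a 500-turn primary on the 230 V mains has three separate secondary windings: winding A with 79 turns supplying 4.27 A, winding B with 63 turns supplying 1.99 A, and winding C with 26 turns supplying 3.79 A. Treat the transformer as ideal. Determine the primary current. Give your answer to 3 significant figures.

I_p ≈ 1.12 A

V_A = 230 × 79/500 = 36.340 V; V_B = 230 × 63/500 = 28.980 V; V_C = 230 × 26/500 = 11.960 V.
P_out = V_A I_A + V_B I_B + V_C I_C = 36.340×4.27 + 28.980×1.99 + 11.960×3.79 = 155.17 + 57.670 + 45.328 = 258.17 W.
Ideal ⇒ P_in = P_out, so I_p = P_out/V_p = 258.17/230 = 1.12 A.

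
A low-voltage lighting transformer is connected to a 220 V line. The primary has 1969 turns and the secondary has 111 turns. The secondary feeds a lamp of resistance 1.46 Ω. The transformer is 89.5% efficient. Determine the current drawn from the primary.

I_p ≈ 0.535 A

V_s = 220 × 111/1969 = 12.402 V.
I_s = V_s/R = 12.402/1.46 = 8.4947 A.
P_out = V_s I_s = 12.402 × 8.4947 = 105.35 W.
P_in = P_out/η = 105.35/0.895 = 117.71 W.
I_p = P_in/V_p = 117.71/220 = 0.535 A.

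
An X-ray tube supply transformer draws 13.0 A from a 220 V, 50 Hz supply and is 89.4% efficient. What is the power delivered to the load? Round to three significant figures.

P_out ≈ 2560 W

P_in = V_p I_p = 220 × 13.0 = 2860.0 W.
P_out = η P_in = 0.894 × 2860.0 = 2560 W.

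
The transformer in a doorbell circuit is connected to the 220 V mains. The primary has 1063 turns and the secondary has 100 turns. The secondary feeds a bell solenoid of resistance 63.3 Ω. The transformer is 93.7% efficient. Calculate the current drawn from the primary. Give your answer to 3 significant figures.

I_p ≈ 0.0328 A

V_s = 220 × 100/1063 = 20.696 V.
I_s = V_s/R = 20.696/63.3 = 0.32695 A.
P_out = V_s I_s = 20.696 × 0.32695 = 6.7667 W.
P_in = P_out/η = 6.7667/0.937 = 7.2216 W.
I_p = P_in/V_p = 7.2216/220 = 0.0328 A.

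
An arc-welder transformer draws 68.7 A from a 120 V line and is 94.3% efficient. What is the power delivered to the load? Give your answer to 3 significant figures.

P_in = V_p I_p = 120 × 68.7 = 8244.0 W.
P_out = η P_in = 0.943 × 8244.0 = 7770 W.

P_out ≈ 7770 W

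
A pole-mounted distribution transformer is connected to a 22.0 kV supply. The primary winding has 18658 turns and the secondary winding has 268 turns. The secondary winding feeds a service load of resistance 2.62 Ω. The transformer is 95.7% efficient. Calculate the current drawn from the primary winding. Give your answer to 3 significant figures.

I_p ≈ 1.81 A

V_s = 22000 × 268/18658 = 316.00 V.
I_s = V_s/R = 316.00/2.62 = 120.61 A.
P_out = V_s I_s = 316.00 × 120.61 = 38114 W.
P_in = P_out/η = 38114/0.957 = 39826 W.
I_p = P_in/V_p = 39826/22000 = 1.81 A.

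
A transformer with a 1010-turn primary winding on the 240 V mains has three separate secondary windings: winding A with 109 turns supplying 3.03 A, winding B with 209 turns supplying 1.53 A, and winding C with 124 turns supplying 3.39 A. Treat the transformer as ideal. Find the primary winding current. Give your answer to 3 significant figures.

V_A = 240 × 109/1010 = 25.901 V; V_B = 240 × 209/1010 = 49.663 V; V_C = 240 × 124/1010 = 29.465 V.
P_out = V_A I_A + V_B I_B + V_C I_C = 25.901×3.03 + 49.663×1.53 + 29.465×3.39 = 78.480 + 75.985 + 99.888 = 254.35 W.
Ideal ⇒ P_in = P_out, so I_p = P_out/V_p = 254.35/240 = 1.06 A.

I_p ≈ 1.06 A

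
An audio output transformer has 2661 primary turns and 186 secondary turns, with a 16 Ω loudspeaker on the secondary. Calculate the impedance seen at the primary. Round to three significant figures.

Z_p = (N_p/N_s)² × Z_s = (2661/186)² × 16 = 3270 Ω.

Z_p ≈ 3270 Ω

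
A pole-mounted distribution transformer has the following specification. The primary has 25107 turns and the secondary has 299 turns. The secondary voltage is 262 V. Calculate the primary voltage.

V_p ≈ 22000 V

V_p/V_s = N_p/N_s, so V_p = 262 × 25107/299 = 22000 V.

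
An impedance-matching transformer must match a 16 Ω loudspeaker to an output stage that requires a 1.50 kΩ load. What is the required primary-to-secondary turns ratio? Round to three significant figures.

N_p/N_s ≈ 9.68

Z_p/Z_s = (N_p/N_s)², so N_p/N_s = √(1500/16) = √93.8 = 9.68.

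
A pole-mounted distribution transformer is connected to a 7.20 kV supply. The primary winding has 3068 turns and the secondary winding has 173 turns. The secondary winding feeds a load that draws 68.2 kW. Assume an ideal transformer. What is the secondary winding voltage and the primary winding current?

V_s ≈ 406 V, I_p ≈ 9.47 A

V_s = V_p × N_s/N_p = 7200 × 173/3068 = 406.00 V.
I_s = P/V_s = 68200/406.00 = 167.98 A.
I_p = I_s × N_s/N_p = 167.98 × 173/3068 = 9.47 A.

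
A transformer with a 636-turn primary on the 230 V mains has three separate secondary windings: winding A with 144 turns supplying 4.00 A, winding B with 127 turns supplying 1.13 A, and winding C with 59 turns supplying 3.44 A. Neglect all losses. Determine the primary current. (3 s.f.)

I_p ≈ 1.45 A

V_A = 230 × 144/636 = 52.075 V; V_B = 230 × 127/636 = 45.928 V; V_C = 230 × 59/636 = 21.336 V.
P_out = V_A I_A + V_B I_B + V_C I_C = 52.075×4.00 + 45.928×1.13 + 21.336×3.44 = 208.30 + 51.898 + 73.397 = 333.60 W.
Ideal ⇒ P_in = P_out, so I_p = P_out/V_p = 333.60/230 = 1.45 A.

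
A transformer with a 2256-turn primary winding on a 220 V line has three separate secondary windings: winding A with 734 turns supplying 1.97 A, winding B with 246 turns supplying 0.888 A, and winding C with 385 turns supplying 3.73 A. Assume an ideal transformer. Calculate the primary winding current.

V_A = 220 × 734/2256 = 71.578 V; V_B = 220 × 246/2256 = 23.989 V; V_C = 220 × 385/2256 = 37.544 V.
P_out = V_A I_A + V_B I_B + V_C I_C = 71.578×1.97 + 23.989×0.888 + 37.544×3.73 = 141.01 + 21.303 + 140.04 = 302.35 W.
Ideal ⇒ P_in = P_out, so I_p = P_out/V_p = 302.35/220 = 1.37 A.

I_p ≈ 1.37 A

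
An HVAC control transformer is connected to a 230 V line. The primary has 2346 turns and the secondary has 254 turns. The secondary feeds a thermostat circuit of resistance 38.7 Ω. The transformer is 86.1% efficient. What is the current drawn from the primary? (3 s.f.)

V_s = 230 × 254/2346 = 24.902 V.
I_s = V_s/R = 24.902/38.7 = 0.64346 A.
P_out = V_s I_s = 24.902 × 0.64346 = 16.023 W.
P_in = P_out/η = 16.023/0.861 = 18.610 W.
I_p = P_in/V_p = 18.610/230 = 0.0809 A.

I_p ≈ 0.0809 A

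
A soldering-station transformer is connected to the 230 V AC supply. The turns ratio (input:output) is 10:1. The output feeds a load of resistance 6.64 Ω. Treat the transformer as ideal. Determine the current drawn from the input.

I_in ≈ 0.346 A

V_out = V_in × N_out/N_in = 230 × 1/10 = 23.000 V.
I_out = V_out/R = 23.000/6.64 = 3.4639 A.
For an ideal transformer I_in N_in = I_out N_out, so I_in = 3.4639 × 1/10 = 0.346 A.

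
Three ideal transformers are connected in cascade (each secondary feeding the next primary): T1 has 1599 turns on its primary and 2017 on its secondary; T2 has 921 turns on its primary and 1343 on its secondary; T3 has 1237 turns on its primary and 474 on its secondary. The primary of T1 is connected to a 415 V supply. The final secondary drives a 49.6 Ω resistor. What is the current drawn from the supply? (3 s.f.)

After T1: V = 415.00 × 2017/1599 = 523.49 V.
After T2: V = 523.49 × 1343/921 = 763.35 V.
After T3: V = 763.35 × 474/1237 = 292.50 V.
I_load = 292.50/49.6 = 5.8972 A, so P_out = 292.50 × 5.8972 = 1725.0 W.
All ideal ⇒ P_in = P_out, so I_supply = 1725.0/415 = 4.16 A.

I_supply ≈ 4.16 A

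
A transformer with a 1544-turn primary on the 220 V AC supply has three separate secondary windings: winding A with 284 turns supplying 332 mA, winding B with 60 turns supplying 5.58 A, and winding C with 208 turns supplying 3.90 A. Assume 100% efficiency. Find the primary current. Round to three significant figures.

I_p ≈ 0.803 A

V_A = 220 × 284/1544 = 40.466 V; V_B = 220 × 60/1544 = 8.5492 V; V_C = 220 × 208/1544 = 29.637 V.
P_out = V_A I_A + V_B I_B + V_C I_C = 40.466×0.332 + 8.5492×5.58 + 29.637×3.90 = 13.435 + 47.705 + 115.59 = 176.72 W.
Ideal ⇒ P_in = P_out, so I_p = P_out/V_p = 176.72/220 = 0.803 A.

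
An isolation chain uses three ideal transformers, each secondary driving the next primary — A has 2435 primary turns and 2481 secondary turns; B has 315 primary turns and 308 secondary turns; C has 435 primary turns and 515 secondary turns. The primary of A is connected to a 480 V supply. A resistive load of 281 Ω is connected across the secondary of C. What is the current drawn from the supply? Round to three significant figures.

After A: V = 480.00 × 2481/2435 = 489.07 V.
After B: V = 489.07 × 308/315 = 478.20 V.
After C: V = 478.20 × 515/435 = 566.14 V.
I_load = 566.14/281 = 2.0147 A, so P_out = 566.14 × 2.0147 = 1140.6 W.
All ideal ⇒ P_in = P_out, so I_supply = 1140.6/480 = 2.38 A.

I_supply ≈ 2.38 A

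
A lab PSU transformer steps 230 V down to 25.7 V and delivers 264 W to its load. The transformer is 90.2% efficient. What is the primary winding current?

P_in = P_out/η = 264/0.902 = 292.68 W.
I_p = P_in/V_p = 292.68/230 = 1.27 A.

I_p ≈ 1.27 A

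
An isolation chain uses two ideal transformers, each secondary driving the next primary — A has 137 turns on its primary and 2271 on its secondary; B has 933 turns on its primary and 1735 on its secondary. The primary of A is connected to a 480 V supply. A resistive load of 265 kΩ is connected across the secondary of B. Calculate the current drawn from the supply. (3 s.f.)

I_supply ≈ 1.72 A

Secondary of A: V = 480.00 × 2271/137 = 7956.8 V.
Secondary of B: V = 7956.8 × 1735/933 = 14796 V.
I_load = 14796/265000 = 0.055835 A, so P_out = 14796 × 0.055835 = 826.16 W.
All ideal ⇒ P_in = P_out, so I_supply = 826.16/480 = 1.72 A.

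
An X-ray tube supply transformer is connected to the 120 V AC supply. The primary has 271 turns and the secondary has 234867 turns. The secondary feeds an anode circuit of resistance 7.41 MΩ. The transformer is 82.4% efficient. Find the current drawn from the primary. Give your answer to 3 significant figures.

I_p ≈ 14.8 A

V_s = 120 × 234867/271 = 104000 V.
I_s = V_s/R = 104000/(7.41×10^6) = 0.014035 A.
P_out = V_s I_s = 104000 × 0.014035 = 1459.7 W.
P_in = P_out/η = 1459.7/0.824 = 1771.4 W.
I_p = P_in/V_p = 1771.4/120 = 14.8 A.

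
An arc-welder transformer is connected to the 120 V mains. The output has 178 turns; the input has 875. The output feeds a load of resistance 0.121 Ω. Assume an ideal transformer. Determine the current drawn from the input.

V_out = V_in × N_out/N_in = 120 × 178/875 = 24.411 V.
I_out = V_out/R = 24.411/0.121 = 201.75 A.
For an ideal transformer I_in N_in = I_out N_out, so I_in = 201.75 × 178/875 = 41.0 A.

I_in ≈ 41.0 A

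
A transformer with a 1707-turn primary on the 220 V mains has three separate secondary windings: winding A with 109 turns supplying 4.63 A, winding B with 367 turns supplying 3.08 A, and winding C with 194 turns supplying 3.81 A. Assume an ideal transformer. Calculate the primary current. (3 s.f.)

I_p ≈ 1.39 A

V_A = 220 × 109/1707 = 14.048 V; V_B = 220 × 367/1707 = 47.299 V; V_C = 220 × 194/1707 = 25.003 V.
P_out = V_A I_A + V_B I_B + V_C I_C = 14.048×4.63 + 47.299×3.08 + 25.003×3.81 = 65.042 + 145.68 + 95.261 = 305.99 W.
Ideal ⇒ P_in = P_out, so I_p = P_out/V_p = 305.99/220 = 1.39 A.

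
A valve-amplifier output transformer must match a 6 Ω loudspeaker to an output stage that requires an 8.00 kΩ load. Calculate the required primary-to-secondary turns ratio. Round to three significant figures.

Z_p/Z_s = (N_p/N_s)², so N_p/N_s = √(8000/6) = √1330 = 36.5.

N_p/N_s ≈ 36.5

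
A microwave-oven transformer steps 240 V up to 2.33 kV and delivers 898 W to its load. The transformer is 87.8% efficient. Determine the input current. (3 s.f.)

I_in ≈ 4.26 A

P_in = P_out/η = 898/0.878 = 1022.8 W.
I_in = P_in/V_in = 1022.8/240 = 4.26 A.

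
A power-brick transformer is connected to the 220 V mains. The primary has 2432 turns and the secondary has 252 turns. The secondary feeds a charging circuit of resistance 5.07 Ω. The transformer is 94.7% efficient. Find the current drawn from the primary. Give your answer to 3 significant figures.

V_s = 220 × 252/2432 = 22.796 V.
I_s = V_s/R = 22.796/5.07 = 4.4963 A.
P_out = V_s I_s = 22.796 × 4.4963 = 102.50 W.
P_in = P_out/η = 102.50/0.947 = 108.23 W.
I_p = P_in/V_p = 108.23/220 = 0.492 A.

I_p ≈ 0.492 A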